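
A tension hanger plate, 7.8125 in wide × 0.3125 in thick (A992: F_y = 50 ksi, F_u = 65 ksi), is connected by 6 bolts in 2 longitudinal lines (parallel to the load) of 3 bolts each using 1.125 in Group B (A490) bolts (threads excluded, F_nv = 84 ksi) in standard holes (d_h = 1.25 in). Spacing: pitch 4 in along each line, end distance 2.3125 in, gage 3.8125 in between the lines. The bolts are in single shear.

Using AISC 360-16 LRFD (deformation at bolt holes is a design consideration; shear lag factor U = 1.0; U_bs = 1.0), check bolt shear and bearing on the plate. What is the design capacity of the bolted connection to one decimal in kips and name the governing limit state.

226.2 kips (bearing governs)

Bolt shear: A_b = π(1.125)²/4 = 0.99402 in². φR_n = 0.75 × 84 × 0.99402 × 6 × 1 = 375.7 kips.
Bearing (0.3125 in plate, F_u = 65 ksi): end bolts L_c = 2.3125 − 1.25/2 = 1.6875, R_n = min(1.2×1.6875×0.3125×65, 2.4×1.125×0.3125×65) = 41.133 kips/bolt; interior L_c = 4 − 1.25 = 2.75, R_n = 54.844 kips/bolt. φR_n = 0.75 × (2×41.133 + 4×54.844) = 226.2 kips.
Governing: min(375.7, 226.2) = 226.2 kips → bearing.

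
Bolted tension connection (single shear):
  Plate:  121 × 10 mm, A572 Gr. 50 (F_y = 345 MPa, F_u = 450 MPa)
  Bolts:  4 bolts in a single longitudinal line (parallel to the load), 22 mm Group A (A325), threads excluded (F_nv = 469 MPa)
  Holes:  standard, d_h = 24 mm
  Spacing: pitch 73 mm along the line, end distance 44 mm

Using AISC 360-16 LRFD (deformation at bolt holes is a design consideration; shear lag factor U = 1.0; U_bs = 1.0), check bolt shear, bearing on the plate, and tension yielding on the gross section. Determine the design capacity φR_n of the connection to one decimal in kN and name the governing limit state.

375.7 kN (gross-section yield governs)

Bolt shear: A_b = π(22)²/4 = 380.13 mm². φR_n = 0.75 × 469 × 380.13 × 4 × 1 = 534.8 kN.
Bearing (10 mm plate, F_u = 450 MPa): end bolts L_c = 44 − 24/2 = 32, R_n = min(1.2×32×10×450, 2.4×22×10×450) = 172.8 kN/bolt; interior L_c = 73 − 24 = 49, R_n = 237.6 kN/bolt. φR_n = 0.75 × (1×172.8 + 3×237.6) = 664.2 kN.
Tension yield (gross): A_g = 121×10 = 1210 mm². φR_n = 0.90 × 345 × 1210 = 375.7 kN.
Governing: min(534.8, 664.2, 375.7) = 375.7 kN → gross-section yield.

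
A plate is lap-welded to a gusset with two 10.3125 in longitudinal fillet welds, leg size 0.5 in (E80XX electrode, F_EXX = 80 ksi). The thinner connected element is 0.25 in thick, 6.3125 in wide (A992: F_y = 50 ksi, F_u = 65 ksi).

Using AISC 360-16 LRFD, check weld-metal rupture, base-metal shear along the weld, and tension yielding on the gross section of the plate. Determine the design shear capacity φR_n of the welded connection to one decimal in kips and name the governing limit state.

Weld metal: throat = 0.707×0.5 = 0.3535 in, L = 2×10.3125 = 20.625 in. φR_n = 0.75 × 0.6 × 80 × 0.3535 × 20.625 = 262.5 kips.
Base metal shear (0.25 in plate): yield φR_n = 1.0×0.6×50×0.25×20.625 = 154.7 kips; rupture φR_n = 0.75×0.6×65×0.25×20.625 = 150.8 kips; take 150.8 kips (rupture).
Tension yield (gross): A_g = 6.3125×0.25 = 1.5781 in². φR_n = 0.90 × 50 × 1.5781 = 71.0 kips.
Governing: min(262.5, 150.8, 71.0) = 71.0 kips → gross-section yield.

71.0 kips (gross-section yield governs)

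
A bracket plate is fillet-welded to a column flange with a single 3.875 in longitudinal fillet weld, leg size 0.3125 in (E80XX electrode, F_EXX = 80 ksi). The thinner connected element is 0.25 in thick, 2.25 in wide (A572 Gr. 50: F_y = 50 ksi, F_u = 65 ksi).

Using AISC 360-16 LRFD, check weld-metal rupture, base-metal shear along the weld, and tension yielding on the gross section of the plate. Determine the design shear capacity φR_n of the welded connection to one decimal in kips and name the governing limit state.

25.3 kips (gross-section yield governs)

Weld metal: throat = 0.707×0.3125 = 0.22094 in, L = 3.875 in. φR_n = 0.75 × 0.6 × 80 × 0.22094 × 3.875 = 30.8 kips.
Base metal shear (0.25 in plate): yield φR_n = 1.0×0.6×50×0.25×3.875 = 29.1 kips; rupture φR_n = 0.75×0.6×65×0.25×3.875 = 28.3 kips; take 28.3 kips (rupture).
Tension yield (gross): A_g = 2.25×0.25 = 0.5625 in². φR_n = 0.90 × 50 × 0.5625 = 25.3 kips.
Governing: min(30.8, 28.3, 25.3) = 25.3 kips → gross-section yield.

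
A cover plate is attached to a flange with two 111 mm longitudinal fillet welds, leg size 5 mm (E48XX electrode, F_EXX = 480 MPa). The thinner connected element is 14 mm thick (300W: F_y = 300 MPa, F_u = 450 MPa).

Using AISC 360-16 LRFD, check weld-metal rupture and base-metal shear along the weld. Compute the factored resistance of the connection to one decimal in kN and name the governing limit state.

Weld metal: throat = 0.707×5 = 3.535 mm, L = 2×111 = 222 mm. φR_n = 0.75 × 0.6 × 480 × 3.535 × 222 = 169.5 kN.
Base metal shear (14 mm plate): yield φR_n = 1.0×0.6×300×14×222 = 559.4 kN; rupture φR_n = 0.75×0.6×450×14×222 = 629.4 kN; take 559.4 kN (yield).
Governing: min(169.5, 559.4) = 169.5 kN → weld metal.

169.5 kN (weld metal governs)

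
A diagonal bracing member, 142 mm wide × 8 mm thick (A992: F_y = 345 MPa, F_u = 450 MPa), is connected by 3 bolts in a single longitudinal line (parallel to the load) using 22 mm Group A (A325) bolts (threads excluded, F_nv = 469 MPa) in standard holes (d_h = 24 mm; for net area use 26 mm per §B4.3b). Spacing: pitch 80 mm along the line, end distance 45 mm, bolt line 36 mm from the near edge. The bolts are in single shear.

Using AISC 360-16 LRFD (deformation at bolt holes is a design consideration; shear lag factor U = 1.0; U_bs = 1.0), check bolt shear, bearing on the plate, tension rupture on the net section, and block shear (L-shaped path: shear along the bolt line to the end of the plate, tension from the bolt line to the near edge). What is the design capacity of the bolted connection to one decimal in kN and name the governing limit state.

Bolt shear: A_b = π(22)²/4 = 380.13 mm². φR_n = 0.75 × 469 × 380.13 × 3 × 1 = 401.1 kN.
Bearing (8 mm plate, F_u = 450 MPa): end bolts L_c = 45 − 24/2 = 33, R_n = min(1.2×33×8×450, 2.4×22×8×450) = 142.56 kN/bolt; interior L_c = 80 − 24 = 56, R_n = 190.08 kN/bolt. φR_n = 0.75 × (1×142.56 + 2×190.08) = 392.0 kN.
Tension rupture (net): A_n = (142 − 1×26)×8 = 928 mm² (U = 1.0, A_e = A_n). φR_n = 0.75 × 450 × 928 = 313.2 kN.
Block shear: shear path 1×[45+2×80] = 1×205 mm, A_gv = 1640, A_nv = 1×(205 − 2.5×26)×8 = 1120 mm²; tension to near edge: (36 − 0.5×26)×8 = 184 mm². R_n = min(0.6×450×1120, 0.6×345×1640) + 1.0×450×184 = min(302.4, 339.48) + 82.8 = 385.2 kN. φR_n = 0.75 × 385.2 = 288.9 kN.
Governing: min(401.1, 392.0, 313.2, 288.9) = 288.9 kN → block shear.

288.9 kN (block shear governs)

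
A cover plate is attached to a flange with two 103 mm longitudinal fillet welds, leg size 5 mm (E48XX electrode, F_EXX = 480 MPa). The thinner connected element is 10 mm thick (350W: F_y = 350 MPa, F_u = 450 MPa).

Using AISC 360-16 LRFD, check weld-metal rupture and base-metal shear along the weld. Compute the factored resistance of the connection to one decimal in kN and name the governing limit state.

157.3 kN (weld metal governs)

Weld metal: throat = 0.707×5 = 3.535 mm, L = 2×103 = 206 mm. φR_n = 0.75 × 0.6 × 480 × 3.535 × 206 = 157.3 kN.
Base metal shear (10 mm plate): yield φR_n = 1.0×0.6×350×10×206 = 432.6 kN; rupture φR_n = 0.75×0.6×450×10×206 = 417.2 kN; take 417.2 kN (rupture).
Governing: min(157.3, 417.2) = 157.3 kN → weld metal.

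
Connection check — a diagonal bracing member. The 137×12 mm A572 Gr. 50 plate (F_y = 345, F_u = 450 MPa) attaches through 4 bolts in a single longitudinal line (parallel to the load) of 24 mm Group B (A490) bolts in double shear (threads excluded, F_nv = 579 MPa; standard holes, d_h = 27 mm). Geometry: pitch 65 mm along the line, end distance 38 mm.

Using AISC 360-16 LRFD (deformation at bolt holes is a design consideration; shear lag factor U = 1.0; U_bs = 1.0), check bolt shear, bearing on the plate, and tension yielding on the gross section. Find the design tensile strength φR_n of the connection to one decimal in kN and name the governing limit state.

510.5 kN (gross-section yield governs)

Bolt shear: A_b = π(24)²/4 = 452.39 mm². φR_n = 0.75 × 579 × 452.39 × 4 × 2 = 1571.6 kN.
Bearing (12 mm plate, F_u = 450 MPa): end bolts L_c = 38 − 27/2 = 24.5, R_n = min(1.2×24.5×12×450, 2.4×24×12×450) = 158.76 kN/bolt; interior L_c = 65 − 27 = 38, R_n = 246.24 kN/bolt. φR_n = 0.75 × (1×158.76 + 3×246.24) = 673.1 kN.
Tension yield (gross): A_g = 137×12 = 1644 mm². φR_n = 0.90 × 345 × 1644 = 510.5 kN.
Governing: min(1571.6, 673.1, 510.5) = 510.5 kN → gross-section yield.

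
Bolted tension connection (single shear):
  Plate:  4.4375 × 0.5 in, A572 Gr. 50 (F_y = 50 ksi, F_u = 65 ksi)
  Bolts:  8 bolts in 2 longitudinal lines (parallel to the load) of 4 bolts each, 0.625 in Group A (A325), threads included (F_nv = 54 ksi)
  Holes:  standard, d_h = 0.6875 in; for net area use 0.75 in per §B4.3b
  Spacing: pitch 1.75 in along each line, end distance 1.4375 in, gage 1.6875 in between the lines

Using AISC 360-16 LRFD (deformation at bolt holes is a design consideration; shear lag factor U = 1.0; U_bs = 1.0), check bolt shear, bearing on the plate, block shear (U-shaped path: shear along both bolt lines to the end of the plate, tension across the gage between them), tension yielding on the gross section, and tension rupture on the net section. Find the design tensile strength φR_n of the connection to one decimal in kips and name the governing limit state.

Bolt shear: A_b = π(0.625)²/4 = 0.3068 in². φR_n = 0.75 × 54 × 0.3068 × 8 × 1 = 99.4 kips.
Bearing (0.5 in plate, F_u = 65 ksi): end bolts L_c = 1.4375 − 0.6875/2 = 1.09375, R_n = min(1.2×1.09375×0.5×65, 2.4×0.625×0.5×65) = 42.656 kips/bolt; interior L_c = 1.75 − 0.6875 = 1.0625, R_n = 41.438 kips/bolt. φR_n = 0.75 × (2×42.656 + 6×41.438) = 250.5 kips.
Block shear: shear path 2×[1.4375+3×1.75] = 2×6.6875 in, A_gv = 6.6875, A_nv = 2×(6.6875 − 3.5×0.75)×0.5 = 4.0625 in²; tension across gage: (1.6875 − 1×0.75)×0.5 = 0.46875 in². R_n = min(0.6×65×4.0625, 0.6×50×6.6875) + 1.0×65×0.46875 = min(158.44, 200.63) + 30.469 = 188.91 kips. φR_n = 0.75 × 188.91 = 141.7 kips.
Tension yield (gross): A_g = 4.4375×0.5 = 2.2188 in². φR_n = 0.90 × 50 × 2.2188 = 99.8 kips.
Tension rupture (net): A_n = (4.4375 − 2×0.75)×0.5 = 1.4688 in² (U = 1.0, A_e = A_n). φR_n = 0.75 × 65 × 1.4688 = 71.6 kips.
Governing: min(99.4, 250.5, 141.7, 99.8, 71.6) = 71.6 kips → net-section rupture.

71.6 kips (net-section rupture governs)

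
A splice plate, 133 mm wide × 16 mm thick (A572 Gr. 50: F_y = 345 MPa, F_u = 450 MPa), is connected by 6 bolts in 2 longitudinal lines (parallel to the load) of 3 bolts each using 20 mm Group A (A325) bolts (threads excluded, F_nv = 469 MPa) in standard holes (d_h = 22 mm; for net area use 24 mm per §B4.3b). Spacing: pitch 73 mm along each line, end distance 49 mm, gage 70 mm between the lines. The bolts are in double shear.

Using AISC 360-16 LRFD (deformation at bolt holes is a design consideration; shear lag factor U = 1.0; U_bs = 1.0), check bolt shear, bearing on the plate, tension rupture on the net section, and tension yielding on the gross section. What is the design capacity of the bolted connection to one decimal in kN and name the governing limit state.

459.0 kN (net-section rupture governs)

Bolt shear: A_b = π(20)²/4 = 314.16 mm². φR_n = 0.75 × 469 × 314.16 × 6 × 2 = 1326.1 kN.
Bearing (16 mm plate, F_u = 450 MPa): end bolts L_c = 49 − 22/2 = 38, R_n = min(1.2×38×16×450, 2.4×20×16×450) = 328.32 kN/bolt; interior L_c = 73 − 22 = 51, R_n = 345.6 kN/bolt. φR_n = 0.75 × (2×328.32 + 4×345.6) = 1529.3 kN.
Tension rupture (net): A_n = (133 − 2×24)×16 = 1360 mm² (U = 1.0, A_e = A_n). φR_n = 0.75 × 450 × 1360 = 459.0 kN.
Tension yield (gross): A_g = 133×16 = 2128 mm². φR_n = 0.90 × 345 × 2128 = 660.7 kN.
Governing: min(1326.1, 1529.3, 459.0, 660.7) = 459.0 kN → net-section rupture.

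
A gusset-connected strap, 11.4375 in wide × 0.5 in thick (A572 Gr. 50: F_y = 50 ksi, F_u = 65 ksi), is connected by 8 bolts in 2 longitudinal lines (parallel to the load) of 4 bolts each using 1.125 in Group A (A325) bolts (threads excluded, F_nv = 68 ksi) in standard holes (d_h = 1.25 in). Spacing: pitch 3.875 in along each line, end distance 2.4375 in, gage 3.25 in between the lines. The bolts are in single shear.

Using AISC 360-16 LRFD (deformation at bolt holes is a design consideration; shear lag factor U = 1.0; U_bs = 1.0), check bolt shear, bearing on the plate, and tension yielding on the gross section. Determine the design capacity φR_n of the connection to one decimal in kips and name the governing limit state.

Bolt shear: A_b = π(1.125)²/4 = 0.99402 in². φR_n = 0.75 × 68 × 0.99402 × 8 × 1 = 405.6 kips.
Bearing (0.5 in plate, F_u = 65 ksi): end bolts L_c = 2.4375 − 1.25/2 = 1.8125, R_n = min(1.2×1.8125×0.5×65, 2.4×1.125×0.5×65) = 70.688 kips/bolt; interior L_c = 3.875 − 1.25 = 2.625, R_n = 87.75 kips/bolt. φR_n = 0.75 × (2×70.688 + 6×87.75) = 500.9 kips.
Tension yield (gross): A_g = 11.4375×0.5 = 5.7188 in². φR_n = 0.90 × 50 × 5.7188 = 257.3 kips.
Governing: min(405.6, 500.9, 257.3) = 257.3 kips → gross-section yield.

257.3 kips (gross-section yield governs)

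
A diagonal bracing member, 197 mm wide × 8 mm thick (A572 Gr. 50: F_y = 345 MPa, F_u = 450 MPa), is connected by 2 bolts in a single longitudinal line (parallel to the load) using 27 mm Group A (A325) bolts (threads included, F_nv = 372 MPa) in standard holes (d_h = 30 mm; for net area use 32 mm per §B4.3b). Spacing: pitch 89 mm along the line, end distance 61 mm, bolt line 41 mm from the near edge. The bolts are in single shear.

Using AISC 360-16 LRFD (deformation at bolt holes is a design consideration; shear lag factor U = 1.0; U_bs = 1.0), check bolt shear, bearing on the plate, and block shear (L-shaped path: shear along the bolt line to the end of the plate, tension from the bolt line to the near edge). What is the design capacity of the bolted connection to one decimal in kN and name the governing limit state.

Bolt shear: A_b = π(27)²/4 = 572.56 mm². φR_n = 0.75 × 372 × 572.56 × 2 × 1 = 319.5 kN.
Bearing (8 mm plate, F_u = 450 MPa): end bolts L_c = 61 − 30/2 = 46, R_n = min(1.2×46×8×450, 2.4×27×8×450) = 198.72 kN/bolt; interior L_c = 89 − 30 = 59, R_n = 233.28 kN/bolt. φR_n = 0.75 × (1×198.72 + 1×233.28) = 324.0 kN.
Block shear: shear path 1×[61+1×89] = 1×150 mm, A_gv = 1200, A_nv = 1×(150 − 1.5×32)×8 = 816 mm²; tension to near edge: (41 − 0.5×32)×8 = 200 mm². R_n = min(0.6×450×816, 0.6×345×1200) + 1.0×450×200 = min(220.32, 248.4) + 90 = 310.32 kN. φR_n = 0.75 × 310.32 = 232.7 kN.
Governing: min(319.5, 324.0, 232.7) = 232.7 kN → block shear.

232.7 kN (block shear governs)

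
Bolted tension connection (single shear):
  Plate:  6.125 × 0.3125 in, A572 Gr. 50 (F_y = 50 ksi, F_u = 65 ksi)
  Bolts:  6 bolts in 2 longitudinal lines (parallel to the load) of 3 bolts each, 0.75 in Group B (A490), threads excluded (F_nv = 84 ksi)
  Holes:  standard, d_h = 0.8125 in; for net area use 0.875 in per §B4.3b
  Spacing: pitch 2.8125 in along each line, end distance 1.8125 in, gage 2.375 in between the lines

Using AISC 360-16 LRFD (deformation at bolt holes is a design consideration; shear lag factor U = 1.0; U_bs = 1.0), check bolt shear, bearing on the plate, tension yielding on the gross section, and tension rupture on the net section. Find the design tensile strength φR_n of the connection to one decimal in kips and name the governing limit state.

66.7 kips (net-section rupture governs)

Bolt shear: A_b = π(0.75)²/4 = 0.44179 in². φR_n = 0.75 × 84 × 0.44179 × 6 × 1 = 167.0 kips.
Bearing (0.3125 in plate, F_u = 65 ksi): end bolts L_c = 1.8125 − 0.8125/2 = 1.40625, R_n = min(1.2×1.40625×0.3125×65, 2.4×0.75×0.3125×65) = 34.277 kips/bolt; interior L_c = 2.8125 − 0.8125 = 2, R_n = 36.563 kips/bolt. φR_n = 0.75 × (2×34.277 + 4×36.563) = 161.1 kips.
Tension yield (gross): A_g = 6.125×0.3125 = 1.9141 in². φR_n = 0.90 × 50 × 1.9141 = 86.1 kips.
Tension rupture (net): A_n = (6.125 − 2×0.875)×0.3125 = 1.3672 in² (U = 1.0, A_e = A_n). φR_n = 0.75 × 65 × 1.3672 = 66.7 kips.
Governing: min(167.0, 161.1, 86.1, 66.7) = 66.7 kips → net-section rupture.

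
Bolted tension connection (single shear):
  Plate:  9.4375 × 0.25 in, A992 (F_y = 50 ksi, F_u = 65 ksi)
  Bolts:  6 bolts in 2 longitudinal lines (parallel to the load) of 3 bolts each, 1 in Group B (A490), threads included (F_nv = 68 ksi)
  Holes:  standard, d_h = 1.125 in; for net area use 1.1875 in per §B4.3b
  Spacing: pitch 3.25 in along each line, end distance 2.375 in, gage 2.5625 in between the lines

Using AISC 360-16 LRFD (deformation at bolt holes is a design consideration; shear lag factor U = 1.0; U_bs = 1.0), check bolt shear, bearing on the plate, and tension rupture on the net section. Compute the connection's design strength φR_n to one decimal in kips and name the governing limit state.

Bolt shear: A_b = π(1)²/4 = 0.7854 in². φR_n = 0.75 × 68 × 0.7854 × 6 × 1 = 240.3 kips.
Bearing (0.25 in plate, F_u = 65 ksi): end bolts L_c = 2.375 − 1.125/2 = 1.8125, R_n = min(1.2×1.8125×0.25×65, 2.4×1×0.25×65) = 35.344 kips/bolt; interior L_c = 3.25 − 1.125 = 2.125, R_n = 39 kips/bolt. φR_n = 0.75 × (2×35.344 + 4×39) = 170.0 kips.
Tension rupture (net): A_n = (9.4375 − 2×1.1875)×0.25 = 1.7656 in² (U = 1.0, A_e = A_n). φR_n = 0.75 × 65 × 1.7656 = 86.1 kips.
Governing: min(240.3, 170.0, 86.1) = 86.1 kips → net-section rupture.

86.1 kips (net-section rupture governs)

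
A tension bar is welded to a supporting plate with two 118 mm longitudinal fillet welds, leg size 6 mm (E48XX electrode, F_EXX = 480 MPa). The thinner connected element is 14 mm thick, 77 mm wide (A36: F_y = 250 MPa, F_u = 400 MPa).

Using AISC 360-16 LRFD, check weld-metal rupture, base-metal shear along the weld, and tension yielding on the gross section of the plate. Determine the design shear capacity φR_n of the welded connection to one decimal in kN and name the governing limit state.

216.2 kN (weld metal governs)

Weld metal: throat = 0.707×6 = 4.242 mm, L = 2×118 = 236 mm. φR_n = 0.75 × 0.6 × 480 × 4.242 × 236 = 216.2 kN.
Base metal shear (14 mm plate): yield φR_n = 1.0×0.6×250×14×236 = 495.6 kN; rupture φR_n = 0.75×0.6×400×14×236 = 594.7 kN; take 495.6 kN (yield).
Tension yield (gross): A_g = 77×14 = 1078 mm². φR_n = 0.90 × 250 × 1078 = 242.6 kN.
Governing: min(216.2, 495.6, 242.6) = 216.2 kN → weld metal.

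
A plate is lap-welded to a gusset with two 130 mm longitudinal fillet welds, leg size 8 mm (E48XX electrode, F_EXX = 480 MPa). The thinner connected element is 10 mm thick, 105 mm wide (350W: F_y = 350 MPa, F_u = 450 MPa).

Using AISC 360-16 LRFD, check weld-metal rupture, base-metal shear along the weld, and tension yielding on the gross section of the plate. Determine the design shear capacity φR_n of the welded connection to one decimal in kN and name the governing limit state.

Weld metal: throat = 0.707×8 = 5.656 mm, L = 2×130 = 260 mm. φR_n = 0.75 × 0.6 × 480 × 5.656 × 260 = 317.6 kN.
Base metal shear (10 mm plate): yield φR_n = 1.0×0.6×350×10×260 = 546.0 kN; rupture φR_n = 0.75×0.6×450×10×260 = 526.5 kN; take 526.5 kN (rupture).
Tension yield (gross): A_g = 105×10 = 1050 mm². φR_n = 0.90 × 350 × 1050 = 330.8 kN.
Governing: min(317.6, 526.5, 330.8) = 317.6 kN → weld metal.

317.6 kN (weld metal governs)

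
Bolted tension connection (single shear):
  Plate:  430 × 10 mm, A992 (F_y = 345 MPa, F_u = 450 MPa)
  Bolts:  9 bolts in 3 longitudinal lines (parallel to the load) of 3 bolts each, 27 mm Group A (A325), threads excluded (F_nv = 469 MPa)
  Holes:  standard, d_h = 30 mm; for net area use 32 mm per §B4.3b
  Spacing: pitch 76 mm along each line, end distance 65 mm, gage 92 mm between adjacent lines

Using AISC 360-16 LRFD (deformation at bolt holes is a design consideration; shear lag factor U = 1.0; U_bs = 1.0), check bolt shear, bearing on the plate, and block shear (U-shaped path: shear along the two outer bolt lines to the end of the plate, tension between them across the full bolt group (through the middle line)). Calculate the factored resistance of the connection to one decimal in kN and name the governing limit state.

959.9 kN (block shear governs)

Bolt shear: A_b = π(27)²/4 = 572.56 mm². φR_n = 0.75 × 469 × 572.56 × 9 × 1 = 1812.6 kN.
Bearing (10 mm plate, F_u = 450 MPa): end bolts L_c = 65 − 30/2 = 50, R_n = min(1.2×50×10×450, 2.4×27×10×450) = 270 kN/bolt; interior L_c = 76 − 30 = 46, R_n = 248.4 kN/bolt. φR_n = 0.75 × (3×270 + 6×248.4) = 1725.3 kN.
Block shear: shear path 2×[65+2×76] = 2×217 mm, A_gv = 4340, A_nv = 2×(217 − 2.5×32)×10 = 2740 mm²; tension across gage: (184 − 2×32)×10 = 1200 mm². R_n = min(0.6×450×2740, 0.6×345×4340) + 1.0×450×1200 = min(739.8, 898.38) + 540 = 1279.8 kN. φR_n = 0.75 × 1279.8 = 959.9 kN.
Governing: min(1812.6, 1725.3, 959.9) = 959.9 kN → block shear.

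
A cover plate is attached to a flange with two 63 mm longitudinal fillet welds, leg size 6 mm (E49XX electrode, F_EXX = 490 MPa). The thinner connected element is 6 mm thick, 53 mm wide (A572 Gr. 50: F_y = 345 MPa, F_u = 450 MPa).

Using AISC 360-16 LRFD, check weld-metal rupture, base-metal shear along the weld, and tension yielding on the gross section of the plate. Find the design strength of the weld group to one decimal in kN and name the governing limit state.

98.7 kN (gross-section yield governs)

Weld metal: throat = 0.707×6 = 4.242 mm, L = 2×63 = 126 mm. φR_n = 0.75 × 0.6 × 490 × 4.242 × 126 = 117.9 kN.
Base metal shear (6 mm plate): yield φR_n = 1.0×0.6×345×6×126 = 156.5 kN; rupture φR_n = 0.75×0.6×450×6×126 = 153.1 kN; take 153.1 kN (rupture).
Tension yield (gross): A_g = 53×6 = 318 mm². φR_n = 0.90 × 345 × 318 = 98.7 kN.
Governing: min(117.9, 153.1, 98.7) = 98.7 kN → gross-section yield.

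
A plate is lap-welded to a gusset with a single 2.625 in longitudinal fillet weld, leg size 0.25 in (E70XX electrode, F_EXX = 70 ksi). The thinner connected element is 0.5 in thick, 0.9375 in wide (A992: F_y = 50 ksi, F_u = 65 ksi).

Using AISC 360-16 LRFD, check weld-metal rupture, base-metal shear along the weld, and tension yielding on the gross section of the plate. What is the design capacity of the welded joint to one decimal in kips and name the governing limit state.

14.6 kips (weld metal governs)

Weld metal: throat = 0.707×0.25 = 0.17675 in, L = 2.625 in. φR_n = 0.75 × 0.6 × 70 × 0.17675 × 2.625 = 14.6 kips.
Base metal shear (0.5 in plate): yield φR_n = 1.0×0.6×50×0.5×2.625 = 39.4 kips; rupture φR_n = 0.75×0.6×65×0.5×2.625 = 38.4 kips; take 38.4 kips (rupture).
Tension yield (gross): A_g = 0.9375×0.5 = 0.46875 in². φR_n = 0.90 × 50 × 0.46875 = 21.1 kips.
Governing: min(14.6, 38.4, 21.1) = 14.6 kips → weld metal.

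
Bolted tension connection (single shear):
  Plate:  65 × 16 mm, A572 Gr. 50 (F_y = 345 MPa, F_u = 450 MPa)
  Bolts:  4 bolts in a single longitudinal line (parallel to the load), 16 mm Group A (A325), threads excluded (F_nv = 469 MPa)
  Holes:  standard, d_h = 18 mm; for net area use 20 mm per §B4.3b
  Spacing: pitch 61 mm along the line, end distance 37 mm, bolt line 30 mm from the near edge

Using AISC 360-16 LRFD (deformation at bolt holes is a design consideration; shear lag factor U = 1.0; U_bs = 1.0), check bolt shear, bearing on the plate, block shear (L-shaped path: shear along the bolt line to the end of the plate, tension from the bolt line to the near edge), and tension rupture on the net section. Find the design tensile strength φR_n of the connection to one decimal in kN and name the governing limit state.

243.0 kN (net-section rupture governs)

Bolt shear: A_b = π(16)²/4 = 201.06 mm². φR_n = 0.75 × 469 × 201.06 × 4 × 1 = 282.9 kN.
Bearing (16 mm plate, F_u = 450 MPa): end bolts L_c = 37 − 18/2 = 28, R_n = min(1.2×28×16×450, 2.4×16×16×450) = 241.92 kN/bolt; interior L_c = 61 − 18 = 43, R_n = 276.48 kN/bolt. φR_n = 0.75 × (1×241.92 + 3×276.48) = 803.5 kN.
Block shear: shear path 1×[37+3×61] = 1×220 mm, A_gv = 3520, A_nv = 1×(220 − 3.5×20)×16 = 2400 mm²; tension to near edge: (30 − 0.5×20)×16 = 320 mm². R_n = min(0.6×450×2400, 0.6×345×3520) + 1.0×450×320 = min(648, 728.64) + 144 = 792 kN. φR_n = 0.75 × 792 = 594.0 kN.
Tension rupture (net): A_n = (65 − 1×20)×16 = 720 mm² (U = 1.0, A_e = A_n). φR_n = 0.75 × 450 × 720 = 243.0 kN.
Governing: min(282.9, 803.5, 594.0, 243.0) = 243.0 kN → net-section rupture.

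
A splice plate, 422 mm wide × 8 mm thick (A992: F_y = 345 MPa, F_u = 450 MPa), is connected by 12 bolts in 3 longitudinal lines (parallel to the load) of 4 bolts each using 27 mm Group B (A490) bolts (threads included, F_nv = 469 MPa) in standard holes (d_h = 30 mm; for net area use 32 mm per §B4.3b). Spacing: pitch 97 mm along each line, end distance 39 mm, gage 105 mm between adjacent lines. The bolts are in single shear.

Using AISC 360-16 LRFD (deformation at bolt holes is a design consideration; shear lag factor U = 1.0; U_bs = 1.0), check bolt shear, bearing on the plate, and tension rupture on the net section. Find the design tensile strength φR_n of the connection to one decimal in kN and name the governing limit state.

880.2 kN (net-section rupture governs)

Bolt shear: A_b = π(27)²/4 = 572.56 mm². φR_n = 0.75 × 469 × 572.56 × 12 × 1 = 2416.8 kN.
Bearing (8 mm plate, F_u = 450 MPa): end bolts L_c = 39 − 30/2 = 24, R_n = min(1.2×24×8×450, 2.4×27×8×450) = 103.68 kN/bolt; interior L_c = 97 − 30 = 67, R_n = 233.28 kN/bolt. φR_n = 0.75 × (3×103.68 + 9×233.28) = 1807.9 kN.
Tension rupture (net): A_n = (422 − 3×32)×8 = 2608 mm² (U = 1.0, A_e = A_n). φR_n = 0.75 × 450 × 2608 = 880.2 kN.
Governing: min(2416.8, 1807.9, 880.2) = 880.2 kN → net-section rupture.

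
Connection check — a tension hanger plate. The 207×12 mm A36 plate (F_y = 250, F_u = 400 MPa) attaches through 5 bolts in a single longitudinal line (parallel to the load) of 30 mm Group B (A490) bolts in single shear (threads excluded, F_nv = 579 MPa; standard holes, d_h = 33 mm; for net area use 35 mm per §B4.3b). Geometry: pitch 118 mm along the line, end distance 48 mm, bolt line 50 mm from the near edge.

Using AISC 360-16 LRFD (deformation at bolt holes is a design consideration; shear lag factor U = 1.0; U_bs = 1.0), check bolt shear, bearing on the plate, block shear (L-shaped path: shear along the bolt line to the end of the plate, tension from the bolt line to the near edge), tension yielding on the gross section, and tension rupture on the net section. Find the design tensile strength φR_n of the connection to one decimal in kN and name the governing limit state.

Bolt shear: A_b = π(30)²/4 = 706.86 mm². φR_n = 0.75 × 579 × 706.86 × 5 × 1 = 1534.8 kN.
Bearing (12 mm plate, F_u = 400 MPa): end bolts L_c = 48 − 33/2 = 31.5, R_n = min(1.2×31.5×12×400, 2.4×30×12×400) = 181.44 kN/bolt; interior L_c = 118 − 33 = 85, R_n = 345.6 kN/bolt. φR_n = 0.75 × (1×181.44 + 4×345.6) = 1172.9 kN.
Block shear: shear path 1×[48+4×118] = 1×520 mm, A_gv = 6240, A_nv = 1×(520 − 4.5×35)×12 = 4350 mm²; tension to near edge: (50 − 0.5×35)×12 = 390 mm². R_n = min(0.6×400×4350, 0.6×250×6240) + 1.0×400×390 = min(1044, 936) + 156 = 1092 kN. φR_n = 0.75 × 1092 = 819.0 kN.
Tension yield (gross): A_g = 207×12 = 2484 mm². φR_n = 0.90 × 250 × 2484 = 558.9 kN.
Tension rupture (net): A_n = (207 − 1×35)×12 = 2064 mm² (U = 1.0, A_e = A_n). φR_n = 0.75 × 400 × 2064 = 619.2 kN.
Governing: min(1534.8, 1172.9, 819.0, 558.9, 619.2) = 558.9 kN → gross-section yield.

558.9 kN (gross-section yield governs)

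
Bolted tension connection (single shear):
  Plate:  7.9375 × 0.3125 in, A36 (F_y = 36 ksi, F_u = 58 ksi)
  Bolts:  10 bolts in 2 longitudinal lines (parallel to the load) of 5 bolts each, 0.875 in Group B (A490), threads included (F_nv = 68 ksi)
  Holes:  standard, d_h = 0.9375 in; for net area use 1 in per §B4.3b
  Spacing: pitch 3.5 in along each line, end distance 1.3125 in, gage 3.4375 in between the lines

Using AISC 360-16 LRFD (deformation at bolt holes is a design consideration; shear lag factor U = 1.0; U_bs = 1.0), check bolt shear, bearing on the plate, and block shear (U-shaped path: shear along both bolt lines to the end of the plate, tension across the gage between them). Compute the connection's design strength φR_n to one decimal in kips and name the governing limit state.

188.2 kips (block shear governs)

Bolt shear: A_b = π(0.875)²/4 = 0.60132 in². φR_n = 0.75 × 68 × 0.60132 × 10 × 1 = 306.7 kips.
Bearing (0.3125 in plate, F_u = 58 ksi): end bolts L_c = 1.3125 − 0.9375/2 = 0.84375, R_n = min(1.2×0.84375×0.3125×58, 2.4×0.875×0.3125×58) = 18.352 kips/bolt; interior L_c = 3.5 − 0.9375 = 2.5625, R_n = 38.063 kips/bolt. φR_n = 0.75 × (2×18.352 + 8×38.063) = 255.9 kips.
Block shear: shear path 2×[1.3125+4×3.5] = 2×15.3125 in, A_gv = 9.5703, A_nv = 2×(15.3125 − 4.5×1)×0.3125 = 6.7578 in²; tension across gage: (3.4375 − 1×1)×0.3125 = 0.76172 in². R_n = min(0.6×58×6.7578, 0.6×36×9.5703) + 1.0×58×0.76172 = min(235.17, 206.72) + 44.18 = 250.9 kips. φR_n = 0.75 × 250.9 = 188.2 kips.
Governing: min(306.7, 255.9, 188.2) = 188.2 kips → block shear.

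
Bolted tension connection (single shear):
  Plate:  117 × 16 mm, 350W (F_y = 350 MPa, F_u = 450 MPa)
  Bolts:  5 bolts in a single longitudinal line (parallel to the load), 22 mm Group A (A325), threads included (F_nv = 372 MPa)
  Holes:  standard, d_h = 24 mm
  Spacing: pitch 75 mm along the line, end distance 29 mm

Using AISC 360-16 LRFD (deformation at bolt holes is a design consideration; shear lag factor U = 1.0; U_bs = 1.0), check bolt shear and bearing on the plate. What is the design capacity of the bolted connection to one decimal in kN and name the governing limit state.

Bolt shear: A_b = π(22)²/4 = 380.13 mm². φR_n = 0.75 × 372 × 380.13 × 5 × 1 = 530.3 kN.
Bearing (16 mm plate, F_u = 450 MPa): end bolts L_c = 29 − 24/2 = 17, R_n = min(1.2×17×16×450, 2.4×22×16×450) = 146.88 kN/bolt; interior L_c = 75 − 24 = 51, R_n = 380.16 kN/bolt. φR_n = 0.75 × (1×146.88 + 4×380.16) = 1250.6 kN.
Governing: min(530.3, 1250.6) = 530.3 kN → bolt shear.

530.3 kN (bolt shear governs)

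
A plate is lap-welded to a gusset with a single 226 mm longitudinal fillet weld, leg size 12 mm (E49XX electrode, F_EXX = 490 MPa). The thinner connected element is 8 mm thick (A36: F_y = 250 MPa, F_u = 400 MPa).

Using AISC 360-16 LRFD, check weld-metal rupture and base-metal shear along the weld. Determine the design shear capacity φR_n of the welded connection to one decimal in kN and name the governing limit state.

271.2 kN (base-metal shear governs)

Weld metal: throat = 0.707×12 = 8.484 mm, L = 226 mm. φR_n = 0.75 × 0.6 × 490 × 8.484 × 226 = 422.8 kN.
Base metal shear (8 mm plate): yield φR_n = 1.0×0.6×250×8×226 = 271.2 kN; rupture φR_n = 0.75×0.6×400×8×226 = 325.4 kN; take 271.2 kN (yield).
Governing: min(422.8, 271.2) = 271.2 kN → base-metal shear.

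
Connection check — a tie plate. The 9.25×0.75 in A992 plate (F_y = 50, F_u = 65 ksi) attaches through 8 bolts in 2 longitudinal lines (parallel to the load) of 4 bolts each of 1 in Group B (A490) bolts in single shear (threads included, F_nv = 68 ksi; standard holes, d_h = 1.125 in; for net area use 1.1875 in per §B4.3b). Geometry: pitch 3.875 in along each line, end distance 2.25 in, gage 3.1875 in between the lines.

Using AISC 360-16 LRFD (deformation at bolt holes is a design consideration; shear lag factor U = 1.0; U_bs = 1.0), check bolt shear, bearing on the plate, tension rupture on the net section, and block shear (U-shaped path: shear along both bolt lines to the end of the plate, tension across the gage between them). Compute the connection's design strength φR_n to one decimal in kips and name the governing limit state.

Bolt shear: A_b = π(1)²/4 = 0.7854 in². φR_n = 0.75 × 68 × 0.7854 × 8 × 1 = 320.4 kips.
Bearing (0.75 in plate, F_u = 65 ksi): end bolts L_c = 2.25 − 1.125/2 = 1.6875, R_n = min(1.2×1.6875×0.75×65, 2.4×1×0.75×65) = 98.719 kips/bolt; interior L_c = 3.875 − 1.125 = 2.75, R_n = 117 kips/bolt. φR_n = 0.75 × (2×98.719 + 6×117) = 674.6 kips.
Tension rupture (net): A_n = (9.25 − 2×1.1875)×0.75 = 5.1563 in² (U = 1.0, A_e = A_n). φR_n = 0.75 × 65 × 5.1563 = 251.4 kips.
Block shear: shear path 2×[2.25+3×3.875] = 2×13.875 in, A_gv = 20.813, A_nv = 2×(13.875 − 3.5×1.1875)×0.75 = 14.578 in²; tension across gage: (3.1875 − 1×1.1875)×0.75 = 1.5 in². R_n = min(0.6×65×14.578, 0.6×50×20.813) + 1.0×65×1.5 = min(568.54, 624.39) + 97.5 = 666.04 kips. φR_n = 0.75 × 666.04 = 499.5 kips.
Governing: min(320.4, 674.6, 251.4, 499.5) = 251.4 kips → net-section rupture.

251.4 kips (net-section rupture governs)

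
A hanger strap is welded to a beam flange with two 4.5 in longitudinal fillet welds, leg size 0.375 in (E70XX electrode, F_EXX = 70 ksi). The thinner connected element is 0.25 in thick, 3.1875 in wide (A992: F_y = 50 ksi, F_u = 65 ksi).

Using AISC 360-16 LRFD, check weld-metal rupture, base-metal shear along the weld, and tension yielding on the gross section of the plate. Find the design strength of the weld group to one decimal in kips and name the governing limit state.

Weld metal: throat = 0.707×0.375 = 0.26513 in, L = 2×4.5 = 9 in. φR_n = 0.75 × 0.6 × 70 × 0.26513 × 9 = 75.2 kips.
Base metal shear (0.25 in plate): yield φR_n = 1.0×0.6×50×0.25×9 = 67.5 kips; rupture φR_n = 0.75×0.6×65×0.25×9 = 65.8 kips; take 65.8 kips (rupture).
Tension yield (gross): A_g = 3.1875×0.25 = 0.79688 in². φR_n = 0.90 × 50 × 0.79688 = 35.9 kips.
Governing: min(75.2, 65.8, 35.9) = 35.9 kips → gross-section yield.

35.9 kips (gross-section yield governs)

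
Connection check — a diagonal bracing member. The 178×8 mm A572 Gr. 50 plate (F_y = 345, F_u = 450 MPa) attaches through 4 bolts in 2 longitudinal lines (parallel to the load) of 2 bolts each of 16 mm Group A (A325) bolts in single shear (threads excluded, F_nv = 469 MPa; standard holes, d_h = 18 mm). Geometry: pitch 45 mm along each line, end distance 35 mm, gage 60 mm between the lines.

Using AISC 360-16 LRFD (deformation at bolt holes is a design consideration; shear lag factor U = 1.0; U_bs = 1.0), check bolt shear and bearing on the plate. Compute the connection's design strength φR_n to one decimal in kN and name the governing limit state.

Bolt shear: A_b = π(16)²/4 = 201.06 mm². φR_n = 0.75 × 469 × 201.06 × 4 × 1 = 282.9 kN.
Bearing (8 mm plate, F_u = 450 MPa): end bolts L_c = 35 − 18/2 = 26, R_n = min(1.2×26×8×450, 2.4×16×8×450) = 112.32 kN/bolt; interior L_c = 45 − 18 = 27, R_n = 116.64 kN/bolt. φR_n = 0.75 × (2×112.32 + 2×116.64) = 343.4 kN.
Governing: min(282.9, 343.4) = 282.9 kN → bolt shear.

282.9 kN (bolt shear governs)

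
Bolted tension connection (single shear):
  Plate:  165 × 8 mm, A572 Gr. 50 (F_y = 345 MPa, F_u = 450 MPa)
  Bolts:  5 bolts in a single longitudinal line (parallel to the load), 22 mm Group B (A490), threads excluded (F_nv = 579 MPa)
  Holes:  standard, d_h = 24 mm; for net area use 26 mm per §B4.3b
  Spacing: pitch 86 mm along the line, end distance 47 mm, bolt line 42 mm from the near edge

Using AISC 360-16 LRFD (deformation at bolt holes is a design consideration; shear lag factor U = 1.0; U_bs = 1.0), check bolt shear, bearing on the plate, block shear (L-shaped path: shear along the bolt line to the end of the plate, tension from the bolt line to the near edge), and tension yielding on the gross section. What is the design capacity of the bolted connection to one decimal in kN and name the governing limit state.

409.9 kN (gross-section yield governs)

Bolt shear: A_b = π(22)²/4 = 380.13 mm². φR_n = 0.75 × 579 × 380.13 × 5 × 1 = 825.4 kN.
Bearing (8 mm plate, F_u = 450 MPa): end bolts L_c = 47 − 24/2 = 35, R_n = min(1.2×35×8×450, 2.4×22×8×450) = 151.2 kN/bolt; interior L_c = 86 − 24 = 62, R_n = 190.08 kN/bolt. φR_n = 0.75 × (1×151.2 + 4×190.08) = 683.6 kN.
Block shear: shear path 1×[47+4×86] = 1×391 mm, A_gv = 3128, A_nv = 1×(391 − 4.5×26)×8 = 2192 mm²; tension to near edge: (42 − 0.5×26)×8 = 232 mm². R_n = min(0.6×450×2192, 0.6×345×3128) + 1.0×450×232 = min(591.84, 647.5) + 104.4 = 696.24 kN. φR_n = 0.75 × 696.24 = 522.2 kN.
Tension yield (gross): A_g = 165×8 = 1320 mm². φR_n = 0.90 × 345 × 1320 = 409.9 kN.
Governing: min(825.4, 683.6, 522.2, 409.9) = 409.9 kN → gross-section yield.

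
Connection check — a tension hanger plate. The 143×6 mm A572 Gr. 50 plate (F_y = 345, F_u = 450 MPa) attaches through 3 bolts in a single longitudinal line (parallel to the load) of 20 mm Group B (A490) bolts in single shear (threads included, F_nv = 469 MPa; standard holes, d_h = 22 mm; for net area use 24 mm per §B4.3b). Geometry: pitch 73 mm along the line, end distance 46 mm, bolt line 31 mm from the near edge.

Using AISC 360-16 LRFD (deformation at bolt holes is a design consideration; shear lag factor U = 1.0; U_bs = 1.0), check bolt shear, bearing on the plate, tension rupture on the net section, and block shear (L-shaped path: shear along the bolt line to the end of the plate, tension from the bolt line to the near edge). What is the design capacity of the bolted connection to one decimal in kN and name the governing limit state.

198.9 kN (block shear governs)

Bolt shear: A_b = π(20)²/4 = 314.16 mm². φR_n = 0.75 × 469 × 314.16 × 3 × 1 = 331.5 kN.
Bearing (6 mm plate, F_u = 450 MPa): end bolts L_c = 46 − 22/2 = 35, R_n = min(1.2×35×6×450, 2.4×20×6×450) = 113.4 kN/bolt; interior L_c = 73 − 22 = 51, R_n = 129.6 kN/bolt. φR_n = 0.75 × (1×113.4 + 2×129.6) = 279.5 kN.
Tension rupture (net): A_n = (143 − 1×24)×6 = 714 mm² (U = 1.0, A_e = A_n). φR_n = 0.75 × 450 × 714 = 241.0 kN.
Block shear: shear path 1×[46+2×73] = 1×192 mm, A_gv = 1152, A_nv = 1×(192 − 2.5×24)×6 = 792 mm²; tension to near edge: (31 − 0.5×24)×6 = 114 mm². R_n = min(0.6×450×792, 0.6×345×1152) + 1.0×450×114 = min(213.84, 238.46) + 51.3 = 265.14 kN. φR_n = 0.75 × 265.14 = 198.9 kN.
Governing: min(331.5, 279.5, 241.0, 198.9) = 198.9 kN → block shear.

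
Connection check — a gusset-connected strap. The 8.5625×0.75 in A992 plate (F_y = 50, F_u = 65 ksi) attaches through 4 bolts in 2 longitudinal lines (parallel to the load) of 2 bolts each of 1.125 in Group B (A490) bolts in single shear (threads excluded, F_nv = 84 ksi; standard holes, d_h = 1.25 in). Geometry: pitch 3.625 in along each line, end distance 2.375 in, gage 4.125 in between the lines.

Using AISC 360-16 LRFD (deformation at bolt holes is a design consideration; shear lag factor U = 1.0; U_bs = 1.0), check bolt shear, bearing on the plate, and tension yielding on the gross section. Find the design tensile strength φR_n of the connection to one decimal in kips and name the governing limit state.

250.5 kips (bolt shear governs)

Bolt shear: A_b = π(1.125)²/4 = 0.99402 in². φR_n = 0.75 × 84 × 0.99402 × 4 × 1 = 250.5 kips.
Bearing (0.75 in plate, F_u = 65 ksi): end bolts L_c = 2.375 − 1.25/2 = 1.75, R_n = min(1.2×1.75×0.75×65, 2.4×1.125×0.75×65) = 102.38 kips/bolt; interior L_c = 3.625 − 1.25 = 2.375, R_n = 131.63 kips/bolt. φR_n = 0.75 × (2×102.38 + 2×131.63) = 351.0 kips.
Tension yield (gross): A_g = 8.5625×0.75 = 6.4219 in². φR_n = 0.90 × 50 × 6.4219 = 289.0 kips.
Governing: min(250.5, 351.0, 289.0) = 250.5 kips → bolt shear.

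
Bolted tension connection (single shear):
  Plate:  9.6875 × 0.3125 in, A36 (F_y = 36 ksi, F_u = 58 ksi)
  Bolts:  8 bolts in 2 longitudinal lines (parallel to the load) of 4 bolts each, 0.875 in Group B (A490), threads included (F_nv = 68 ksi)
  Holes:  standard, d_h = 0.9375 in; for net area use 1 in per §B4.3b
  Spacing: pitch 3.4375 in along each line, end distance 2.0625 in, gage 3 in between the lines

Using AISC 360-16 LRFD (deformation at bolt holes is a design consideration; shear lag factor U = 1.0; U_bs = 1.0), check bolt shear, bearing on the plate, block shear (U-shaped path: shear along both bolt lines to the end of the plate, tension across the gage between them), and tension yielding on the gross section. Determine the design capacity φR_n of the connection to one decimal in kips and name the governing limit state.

98.1 kips (gross-section yield governs)

Bolt shear: A_b = π(0.875)²/4 = 0.60132 in². φR_n = 0.75 × 68 × 0.60132 × 8 × 1 = 245.3 kips.
Bearing (0.3125 in plate, F_u = 58 ksi): end bolts L_c = 2.0625 − 0.9375/2 = 1.59375, R_n = min(1.2×1.59375×0.3125×58, 2.4×0.875×0.3125×58) = 34.664 kips/bolt; interior L_c = 3.4375 − 0.9375 = 2.5, R_n = 38.063 kips/bolt. φR_n = 0.75 × (2×34.664 + 6×38.063) = 223.3 kips.
Block shear: shear path 2×[2.0625+3×3.4375] = 2×12.375 in, A_gv = 7.7344, A_nv = 2×(12.375 − 3.5×1)×0.3125 = 5.5469 in²; tension across gage: (3 − 1×1)×0.3125 = 0.625 in². R_n = min(0.6×58×5.5469, 0.6×36×7.7344) + 1.0×58×0.625 = min(193.03, 167.06) + 36.25 = 203.31 kips. φR_n = 0.75 × 203.31 = 152.5 kips.
Tension yield (gross): A_g = 9.6875×0.3125 = 3.0273 in². φR_n = 0.90 × 36 × 3.0273 = 98.1 kips.
Governing: min(245.3, 223.3, 152.5, 98.1) = 98.1 kips → gross-section yield.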